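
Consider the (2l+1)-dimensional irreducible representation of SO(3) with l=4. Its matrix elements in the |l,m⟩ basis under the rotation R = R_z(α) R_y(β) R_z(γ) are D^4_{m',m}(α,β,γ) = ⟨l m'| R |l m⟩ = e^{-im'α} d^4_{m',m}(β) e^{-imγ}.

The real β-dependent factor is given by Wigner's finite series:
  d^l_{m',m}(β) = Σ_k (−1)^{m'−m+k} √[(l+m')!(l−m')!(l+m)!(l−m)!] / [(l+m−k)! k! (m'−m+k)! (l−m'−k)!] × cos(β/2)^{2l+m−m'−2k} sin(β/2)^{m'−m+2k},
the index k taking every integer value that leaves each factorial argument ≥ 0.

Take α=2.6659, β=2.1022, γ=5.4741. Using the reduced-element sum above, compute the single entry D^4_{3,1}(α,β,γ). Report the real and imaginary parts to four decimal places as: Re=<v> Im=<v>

D^4_{3,1}(2.6659,2.1022,5.4741) = e^{-i·3·2.6659}·d^4_{3,1}(2.1022)·e^{-i·1·5.4741}. Compute d first:
Half-angle: c=0.496617, s=0.867970. N=√(5040·1·120·6)=1904.940944
k: max(0,(1)−(3))=0 … min(4+(1),4−(3))=1
  k=0: (−1)^2·1904.9409/(240)·0.4966^6·0.8680^2 = +0.089703
  k=1: (−1)^3·1904.9409/(144)·0.4966^4·0.8680^4 = -0.456691
d^4_{3,1}(2.1022) = +0.089703 -0.456691 = -0.366988
Attach z-rotation phases: D = e^{-i(3)(2.6659)}·(-0.366988)·e^{-i(1)(5.4741)} = -0.226559+0.288706i

Re=-0.2266 Im=0.2887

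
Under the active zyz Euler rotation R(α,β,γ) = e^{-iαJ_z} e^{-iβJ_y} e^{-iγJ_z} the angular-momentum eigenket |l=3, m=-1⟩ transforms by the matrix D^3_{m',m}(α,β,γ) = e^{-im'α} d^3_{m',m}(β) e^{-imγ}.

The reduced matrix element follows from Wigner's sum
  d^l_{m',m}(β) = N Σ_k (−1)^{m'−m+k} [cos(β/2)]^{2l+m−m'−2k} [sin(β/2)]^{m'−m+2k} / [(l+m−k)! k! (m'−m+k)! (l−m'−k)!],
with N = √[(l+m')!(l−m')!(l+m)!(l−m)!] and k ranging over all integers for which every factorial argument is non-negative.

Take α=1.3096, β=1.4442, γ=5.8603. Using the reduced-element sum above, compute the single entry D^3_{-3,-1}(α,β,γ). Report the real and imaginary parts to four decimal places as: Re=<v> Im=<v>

Split into d^3_{-3,-1}(β=1.4442) × two z-phases.
With c≡cos(β/2)=0.750419 and s≡sin(β/2)=0.660962, N=[1·720·2·24]^{1/2}=185.903201
The bounds max(0,m−m')=2 and min(l+m,l−m')=2 give 1 term
  k=2: (−1)^0·185.9032/(48)·0.7504^4·0.6610^2 = +0.536556
d^3_{-3,-1}(1.4442) = +0.536556
Attach z-rotation phases: D = e^{-i(-3)(1.3096)}·(+0.536556)·e^{-i(-1)(5.8603)} = -0.501339-0.191183i

Re=-0.5013 Im=-0.1912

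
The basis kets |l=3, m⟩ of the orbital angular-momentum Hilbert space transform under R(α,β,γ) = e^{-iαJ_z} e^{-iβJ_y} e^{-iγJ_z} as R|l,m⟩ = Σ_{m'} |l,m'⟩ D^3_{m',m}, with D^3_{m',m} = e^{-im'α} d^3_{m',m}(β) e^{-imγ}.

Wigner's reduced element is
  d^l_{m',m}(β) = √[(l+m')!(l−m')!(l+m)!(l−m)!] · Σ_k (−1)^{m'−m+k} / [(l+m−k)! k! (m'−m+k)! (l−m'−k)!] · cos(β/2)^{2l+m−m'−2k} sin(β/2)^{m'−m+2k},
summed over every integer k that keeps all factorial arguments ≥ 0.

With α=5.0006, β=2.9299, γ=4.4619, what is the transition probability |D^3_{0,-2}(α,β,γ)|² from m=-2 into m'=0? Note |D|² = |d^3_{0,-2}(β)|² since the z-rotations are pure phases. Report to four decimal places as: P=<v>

First d^3_{0,-2}(β=2.9299), then the phase factors e^{-i(0)α} and e^{-i(-2)γ}:
c=cos(2.9299/2)=0.105649, s=sin(2.9299/2)=0.994404; N=√[6·6·1·120]=65.726707
k: max(0,(-2)−(0))=0 … min(3+(-2),3−(0))=1
  k=0: (−1)^2·65.7267/(12)·0.1056^4·0.9944^2 = +0.000675
  k=1: (−1)^3·65.7267/(12)·0.1056^2·0.9944^4 = -0.059778
d^3_{0,-2}(2.9299) = +0.000675 -0.059778 = -0.059103
|D^3_{0,-2}|² = |d^3_{0,-2}(β)|² = (-0.059103)² = 0.003493 (the z-rotation phases have unit modulus)

P=0.0035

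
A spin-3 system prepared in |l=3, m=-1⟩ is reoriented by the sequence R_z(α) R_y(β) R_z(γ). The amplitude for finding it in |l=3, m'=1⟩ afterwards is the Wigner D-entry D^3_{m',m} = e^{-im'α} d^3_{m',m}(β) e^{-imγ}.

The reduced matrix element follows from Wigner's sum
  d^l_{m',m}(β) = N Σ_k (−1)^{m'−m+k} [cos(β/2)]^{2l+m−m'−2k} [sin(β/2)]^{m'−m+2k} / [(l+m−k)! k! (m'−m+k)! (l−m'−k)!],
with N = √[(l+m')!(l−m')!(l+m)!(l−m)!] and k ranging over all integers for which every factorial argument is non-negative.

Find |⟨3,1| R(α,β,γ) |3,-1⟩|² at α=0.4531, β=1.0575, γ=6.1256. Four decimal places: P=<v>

P=0.2293

First d^3_{1,-1}(β=1.0575), then the phase factors e^{-i(1)α} and e^{-i(-1)γ}:
c=cos(1.0575/2)=0.863438, s=sin(1.0575/2)=0.504454; N=√[24·2·2·24]=48.000000
k: max(0,(-1)−(1))=0 … min(3+(-1),3−(1))=2
  k=0: (−1)^2·48.0000/(8)·0.8634^4·0.5045^2 = +0.848634
  k=1: (−1)^3·48.0000/(6)·0.8634^2·0.5045^4 = -0.386225
  k=2: (−1)^4·48.0000/(48)·0.8634^0·0.5045^6 = +0.016479
d^3_{1,-1}(1.0575) = +0.848634 -0.386225 +0.016479 = +0.478888
|D^3_{1,-1}|² = |d^3_{1,-1}(β)|² = (+0.478888)² = 0.229334 (the z-rotation phases have unit modulus)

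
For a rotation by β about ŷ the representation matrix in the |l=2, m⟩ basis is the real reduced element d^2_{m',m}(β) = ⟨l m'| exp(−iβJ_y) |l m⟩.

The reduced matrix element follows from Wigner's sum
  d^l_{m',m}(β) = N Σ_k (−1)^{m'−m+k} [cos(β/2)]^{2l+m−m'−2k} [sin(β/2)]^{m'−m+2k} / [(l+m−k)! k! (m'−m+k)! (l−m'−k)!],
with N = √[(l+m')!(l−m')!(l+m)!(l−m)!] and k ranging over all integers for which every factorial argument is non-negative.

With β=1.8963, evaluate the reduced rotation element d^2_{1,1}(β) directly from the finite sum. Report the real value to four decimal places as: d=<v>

d^2_{1,1}(β=1.8963) via Wigner's sum:
With c≡cos(β/2)=0.583187 and s≡sin(β/2)=0.812338, N=[6·1·6·1]^{1/2}=6.000000
Admissible k: 0..1 (factorial args all ≥0)
  k=0: (−1)^0·6.0000/(6)·0.5832^4·0.8123^0 = +0.115673
  k=1: (−1)^1·6.0000/(2)·0.5832^2·0.8123^2 = -0.673303
d^2_{1,1}(1.8963) = +0.115673 -0.673303 = -0.557630

d=-0.5576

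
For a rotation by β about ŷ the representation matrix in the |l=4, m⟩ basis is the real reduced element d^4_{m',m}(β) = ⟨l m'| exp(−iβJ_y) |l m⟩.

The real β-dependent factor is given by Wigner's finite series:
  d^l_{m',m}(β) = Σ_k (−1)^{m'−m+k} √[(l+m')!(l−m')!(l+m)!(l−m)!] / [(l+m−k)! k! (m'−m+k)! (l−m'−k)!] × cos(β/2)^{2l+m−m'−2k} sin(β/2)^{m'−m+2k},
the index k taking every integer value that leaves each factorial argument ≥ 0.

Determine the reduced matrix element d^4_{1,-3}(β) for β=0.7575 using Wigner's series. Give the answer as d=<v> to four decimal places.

d^4_{1,-3}(β=0.7575) via Wigner's sum:
With c≡cos(β/2)=0.929128 and s≡sin(β/2)=0.369759, N=[120·6·1·5040]^{1/2}=1904.940944
k: max(0,(-3)−(1))=0 … min(4+(-3),4−(1))=1
  k=0: (−1)^4·1904.9409/(144)·0.9291^4·0.3698^4 = +0.184288
  k=1: (−1)^5·1904.9409/(240)·0.9291^2·0.3698^6 = -0.017512
d^4_{1,-3}(0.7575) = +0.184288 -0.017512 = +0.166776

d=0.1668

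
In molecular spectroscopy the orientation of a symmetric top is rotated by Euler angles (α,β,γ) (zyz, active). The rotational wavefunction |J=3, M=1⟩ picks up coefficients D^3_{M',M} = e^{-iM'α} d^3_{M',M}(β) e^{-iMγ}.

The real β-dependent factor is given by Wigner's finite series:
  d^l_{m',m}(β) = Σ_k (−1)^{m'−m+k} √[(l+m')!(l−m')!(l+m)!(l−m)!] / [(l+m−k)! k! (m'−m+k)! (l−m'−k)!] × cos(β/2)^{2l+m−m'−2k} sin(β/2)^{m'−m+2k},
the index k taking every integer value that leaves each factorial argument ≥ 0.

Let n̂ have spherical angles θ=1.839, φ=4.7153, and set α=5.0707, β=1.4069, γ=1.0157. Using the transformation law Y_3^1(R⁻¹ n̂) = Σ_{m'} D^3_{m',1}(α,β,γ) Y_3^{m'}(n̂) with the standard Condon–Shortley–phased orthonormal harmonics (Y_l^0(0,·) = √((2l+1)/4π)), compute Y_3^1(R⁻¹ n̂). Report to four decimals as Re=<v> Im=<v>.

Re=0.0585 Im=0.4408

Need the full column D^3_{m',1} for m'=−3..3 at α=5.0707, β=1.4069, γ=1.0157.
cos(β/2)=0.762615, sin(β/2)=0.646853
d^3_{-3,1}: single k=4 term ⇒ +0.394346;  D = -0.023345+0.393655i
d^3_{-2,1}: k∈[3..4] ⇒ +0.759210 -0.273106 = +0.486104;  D = -0.464525+0.143225i
d^3_{-1,1}: k∈[2..4] ⇒ +0.849148 -0.814558 +0.073254 = +0.107844;  D = -0.065898-0.085368i
d^3_{0,1}: k∈[1..3] ⇒ +0.577993 -1.247510 +0.299173 = -0.370343;  D = -0.195180+0.314736i
d^3_{1,1}: k∈[0..2] ⇒ +0.196713 -1.132197 +0.610918 = -0.324566;  D = -0.318302-0.063458i
d^3_{2,1}: k∈[0..1] ⇒ -0.527633 +0.759210 = +0.231577;  D = +0.037243+0.228562i
d^3_{3,1}: single k=0 term ⇒ +0.548123;  D = -0.475716+0.272274i
Y_3^{m'}(θ=1.839,φ=4.7153) and Σ D·Y over m':
  (-0.0233+0.3937i)·(-0.0033-0.3740i)  (-0.4645+0.1432i)·(+0.2518-0.0015i)  (-0.0659-0.0854i)·(-0.0006-0.2022i)  (-0.1952+0.3147i)·(+0.2620+0.0000i)  (-0.3183-0.0635i)·(+0.0006-0.2022i)  (+0.0372+0.2286i)·(+0.2518+0.0015i)  (-0.4757+0.2723i)·(+0.0033-0.3740i)
Y_3^1(R⁻¹ n̂) = +0.058521+0.440772i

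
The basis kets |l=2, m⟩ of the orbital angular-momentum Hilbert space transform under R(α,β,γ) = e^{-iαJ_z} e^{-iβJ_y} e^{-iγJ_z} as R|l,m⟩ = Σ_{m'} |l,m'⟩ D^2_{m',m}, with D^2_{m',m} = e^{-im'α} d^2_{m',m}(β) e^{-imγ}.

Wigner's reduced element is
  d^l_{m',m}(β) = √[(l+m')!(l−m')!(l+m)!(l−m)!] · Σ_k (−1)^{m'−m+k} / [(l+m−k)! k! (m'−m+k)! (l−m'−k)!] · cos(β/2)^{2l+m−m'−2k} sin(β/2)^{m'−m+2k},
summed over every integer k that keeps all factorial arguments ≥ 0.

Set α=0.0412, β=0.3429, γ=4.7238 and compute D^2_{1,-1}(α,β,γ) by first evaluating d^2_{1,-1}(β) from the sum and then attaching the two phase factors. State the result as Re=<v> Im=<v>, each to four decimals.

First d^2_{1,-1}(β=0.3429), then the phase factors e^{-i(1)α} and e^{-i(-1)γ}:
Half-angle: c=0.985338, s=0.170611. N=√(6·1·1·6)=6.000000
The bounds max(0,m−m')=0 and min(l+m,l−m')=1 give 2 terms
  k=0: (−1)^2·6.0000/(2)·0.9853^2·0.1706^2 = +0.084783
  k=1: (−1)^3·6.0000/(6)·0.9853^0·0.1706^4 = -0.000847
d^2_{1,-1}(0.3429) = +0.084783 -0.000847 = +0.083935
Attach z-rotation phases: D = e^{-i(1)(0.0412)}·(+0.083935)·e^{-i(-1)(4.7238)} = -0.002500-0.083898i

Re=-0.0025 Im=-0.0839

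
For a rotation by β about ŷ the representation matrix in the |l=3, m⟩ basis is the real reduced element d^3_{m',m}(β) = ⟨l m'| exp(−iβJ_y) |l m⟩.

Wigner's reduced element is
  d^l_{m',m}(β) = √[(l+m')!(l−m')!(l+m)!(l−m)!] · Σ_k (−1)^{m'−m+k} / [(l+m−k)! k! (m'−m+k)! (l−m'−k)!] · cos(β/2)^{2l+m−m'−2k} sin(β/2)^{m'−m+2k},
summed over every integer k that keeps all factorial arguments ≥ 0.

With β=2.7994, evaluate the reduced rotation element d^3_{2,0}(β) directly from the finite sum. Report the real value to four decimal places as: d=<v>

d=-0.1452

d^3_{2,0}(β=2.7994) via Wigner's sum:
c=cos(2.7994/2)=0.170263, s=sin(2.7994/2)=0.985399; N=√[120·1·6·6]=65.726707
k: max(0,(0)−(2))=0 … min(3+(0),3−(2))=1
  k=0: (−1)^2·65.7267/(12)·0.1703^4·0.9854^2 = +0.004470
  k=1: (−1)^3·65.7267/(12)·0.1703^2·0.9854^4 = -0.149709
d^3_{2,0}(2.7994) = +0.004470 -0.149709 = -0.145239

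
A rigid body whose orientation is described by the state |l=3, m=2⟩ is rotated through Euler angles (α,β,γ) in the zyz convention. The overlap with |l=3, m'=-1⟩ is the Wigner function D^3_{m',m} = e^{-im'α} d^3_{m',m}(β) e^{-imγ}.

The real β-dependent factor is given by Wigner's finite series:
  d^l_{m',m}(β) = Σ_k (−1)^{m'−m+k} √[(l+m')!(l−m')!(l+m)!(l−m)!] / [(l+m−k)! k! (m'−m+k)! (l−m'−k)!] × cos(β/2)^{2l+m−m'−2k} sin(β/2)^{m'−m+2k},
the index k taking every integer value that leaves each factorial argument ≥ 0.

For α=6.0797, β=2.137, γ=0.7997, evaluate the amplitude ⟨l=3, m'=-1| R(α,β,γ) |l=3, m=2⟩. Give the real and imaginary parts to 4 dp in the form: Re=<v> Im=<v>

Re=0.0718 Im=0.3039

D^3_{-1,2}(6.0797,2.137,0.7997) = e^{-i·-1·6.0797}·d^3_{-1,2}(2.137)·e^{-i·2·0.7997}. Compute d first:
With c≡cos(β/2)=0.481439 and s≡sin(β/2)=0.876479, N=[2·24·120·1]^{1/2}=75.894664
The bounds max(0,m−m')=3 and min(l+m,l−m')=4 give 2 terms
  k=3: (−1)^0·75.8947/(12)·0.4814^3·0.8765^3 = +0.475204
  k=4: (−1)^1·75.8947/(24)·0.4814^1·0.8765^5 = -0.787499
d^3_{-1,2}(2.137) = +0.475204 -0.787499 = -0.312295
D = (+0.979368-0.202084i)·(-0.312295)·(-0.028600-0.999591i) = +0.071831+0.303922i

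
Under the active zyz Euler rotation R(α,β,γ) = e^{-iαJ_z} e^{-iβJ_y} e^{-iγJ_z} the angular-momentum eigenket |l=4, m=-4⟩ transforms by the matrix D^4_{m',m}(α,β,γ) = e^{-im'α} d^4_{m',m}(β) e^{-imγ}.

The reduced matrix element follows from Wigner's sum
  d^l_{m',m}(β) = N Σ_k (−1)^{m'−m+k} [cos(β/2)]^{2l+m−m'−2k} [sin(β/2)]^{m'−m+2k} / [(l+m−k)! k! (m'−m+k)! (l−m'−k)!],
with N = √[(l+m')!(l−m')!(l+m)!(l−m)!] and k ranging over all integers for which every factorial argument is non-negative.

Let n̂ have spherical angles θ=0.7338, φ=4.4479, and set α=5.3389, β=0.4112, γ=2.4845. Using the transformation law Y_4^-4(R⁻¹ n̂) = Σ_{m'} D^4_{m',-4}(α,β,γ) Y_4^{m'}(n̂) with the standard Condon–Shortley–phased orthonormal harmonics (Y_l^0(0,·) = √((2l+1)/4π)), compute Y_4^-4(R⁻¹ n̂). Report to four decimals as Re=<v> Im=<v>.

Re=-0.0340 Im=0.0056

Need the full column D^4_{m',-4} for m'=−4..4 at α=5.3389, β=0.4112, γ=2.4845.
cos(β/2)=0.978939, sin(β/2)=0.204155
d^4_{-4,-4}: single k=0 term ⇒ +0.843420;  D = +0.837117-0.102916i
d^4_{-3,-4}: single k=0 term ⇒ -0.497499;  D = -0.338691-0.364409i
d^4_{-2,-4}: single k=0 term ⇒ +0.194102;  D = -0.037696+0.190406i
d^4_{-1,-4}: single k=0 term ⇒ -0.057246;  D = +0.052010-0.023920i
d^4_{0,-4}: single k=0 term ⇒ +0.013348;  D = -0.011628-0.006554i
d^4_{1,-4}: single k=0 term ⇒ -0.002490;  D = +0.000281+0.002474i
d^4_{2,-4}: single k=0 term ⇒ +0.000367;  D = +0.000271-0.000248i
d^4_{3,-4}: single k=0 term ⇒ -0.000041;  D = -0.000040-0.000008i
d^4_{4,-4}: single k=0 term ⇒ +0.000003;  D = +0.000001+0.000003i
Y_4^{m'}(θ=0.7338,φ=4.4479) and Σ D·Y over m':
  (+0.8371-0.1029i)·(+0.0437+0.0776i)  (-0.3387-0.3644i)·(+0.1990-0.1958i)  (-0.0377+0.1904i)·(-0.3705-0.2166i)  (+0.0520-0.0239i)·(-0.0529+0.1954i)  (-0.0116-0.0066i)·(-0.3067+0.0000i)  (+0.0003+0.0025i)·(+0.0529+0.1954i)  (+0.0003-0.0002i)·(-0.3705+0.2166i)  (-0.0000-0.0000i)·(-0.1990-0.1958i)  (+0.0000+0.0000i)·(+0.0437-0.0776i)
Y_4^-4(R⁻¹ n̂) = -0.034030+0.005640i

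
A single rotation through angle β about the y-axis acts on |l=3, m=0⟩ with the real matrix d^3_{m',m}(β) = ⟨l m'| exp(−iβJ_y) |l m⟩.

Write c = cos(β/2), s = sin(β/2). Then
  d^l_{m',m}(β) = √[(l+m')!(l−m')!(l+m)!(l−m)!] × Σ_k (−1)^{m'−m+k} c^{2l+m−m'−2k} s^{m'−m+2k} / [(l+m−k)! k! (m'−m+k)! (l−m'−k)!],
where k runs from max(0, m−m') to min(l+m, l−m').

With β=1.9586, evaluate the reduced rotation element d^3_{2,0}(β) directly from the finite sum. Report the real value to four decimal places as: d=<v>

d=-0.4438

d^3_{2,0}(β=1.9586) via Wigner's sum:
Half-angle: c=0.557604, s=0.830107. N=√(120·1·6·6)=65.726707
Admissible k: 0..1 (factorial args all ≥0)
  k=0: (−1)^2·65.7267/(12)·0.5576^4·0.8301^2 = +0.364865
  k=1: (−1)^3·65.7267/(12)·0.5576^2·0.8301^4 = -0.808628
d^3_{2,0}(1.9586) = +0.364865 -0.808628 = -0.443763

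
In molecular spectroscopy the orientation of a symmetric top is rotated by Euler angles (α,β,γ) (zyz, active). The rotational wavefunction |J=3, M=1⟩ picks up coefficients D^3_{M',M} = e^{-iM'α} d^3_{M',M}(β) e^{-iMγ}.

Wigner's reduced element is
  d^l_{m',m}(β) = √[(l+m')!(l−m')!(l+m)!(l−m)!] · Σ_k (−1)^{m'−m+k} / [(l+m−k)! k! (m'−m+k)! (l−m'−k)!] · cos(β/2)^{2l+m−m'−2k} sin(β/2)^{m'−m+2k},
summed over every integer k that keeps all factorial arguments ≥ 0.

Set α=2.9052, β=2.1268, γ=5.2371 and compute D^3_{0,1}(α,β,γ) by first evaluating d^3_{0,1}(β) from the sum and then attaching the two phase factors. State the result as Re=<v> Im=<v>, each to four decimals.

D^3_{0,1}(2.9052,2.1268,5.2371) = e^{-i·0·2.9052}·d^3_{0,1}(2.1268)·e^{-i·1·5.2371}. Compute d first:
With c≡cos(β/2)=0.485903 and s≡sin(β/2)=0.874013, N=[6·6·24·2]^{1/2}=41.569219
k∈{1,2,3} keeps every argument non-negative
  k=1: (−1)^0·41.5692/(12)·0.4859^5·0.8740^1 = +0.082008
  k=2: (−1)^1·41.5692/(4)·0.4859^3·0.8740^3 = -0.796002
  k=3: (−1)^2·41.5692/(12)·0.4859^1·0.8740^5 = +0.858477
d^3_{0,1}(2.1268) = +0.082008 -0.796002 +0.858477 = +0.144483
Phases: e^{-i·(0)·2.9052}=+1.000000+0.000000i, e^{-i·(1)·5.2371}=+0.500963+0.865469i ⇒ D=+0.072381+0.125046i

Re=0.0724 Im=0.1250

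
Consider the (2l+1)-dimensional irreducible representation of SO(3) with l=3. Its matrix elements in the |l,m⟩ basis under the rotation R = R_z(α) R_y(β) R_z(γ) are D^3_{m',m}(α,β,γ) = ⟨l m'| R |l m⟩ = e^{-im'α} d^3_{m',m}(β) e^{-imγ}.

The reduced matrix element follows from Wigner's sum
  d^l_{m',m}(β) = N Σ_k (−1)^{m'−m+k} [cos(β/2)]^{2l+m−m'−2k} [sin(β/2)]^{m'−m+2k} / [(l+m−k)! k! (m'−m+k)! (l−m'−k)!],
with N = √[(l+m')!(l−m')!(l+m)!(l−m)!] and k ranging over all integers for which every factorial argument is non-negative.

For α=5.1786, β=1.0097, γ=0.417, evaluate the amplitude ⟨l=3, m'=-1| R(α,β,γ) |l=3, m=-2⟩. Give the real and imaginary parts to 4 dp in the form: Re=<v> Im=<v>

Re=-0.2947 Im=0.0817

D^3_{-1,-2}(5.1786,1.0097,0.417) = e^{-i·-1·5.1786}·d^3_{-1,-2}(1.0097)·e^{-i·-2·0.417}. Compute d first:
Half-angle: c=0.875247, s=0.483676. N=√(2·24·1·120)=75.894664
The bounds max(0,m−m')=0 and min(l+m,l−m')=1 give 2 terms
  k=0: (−1)^1·75.8947/(24)·0.8752^5·0.4837^1 = -0.785612
  k=1: (−1)^2·75.8947/(12)·0.8752^3·0.4837^3 = +0.479828
d^3_{-1,-2}(1.0097) = -0.785612 +0.479828 = -0.305783
D = (+0.449505-0.893278i)·(-0.305783)·(+0.671919+0.740625i) = -0.294657+0.081734i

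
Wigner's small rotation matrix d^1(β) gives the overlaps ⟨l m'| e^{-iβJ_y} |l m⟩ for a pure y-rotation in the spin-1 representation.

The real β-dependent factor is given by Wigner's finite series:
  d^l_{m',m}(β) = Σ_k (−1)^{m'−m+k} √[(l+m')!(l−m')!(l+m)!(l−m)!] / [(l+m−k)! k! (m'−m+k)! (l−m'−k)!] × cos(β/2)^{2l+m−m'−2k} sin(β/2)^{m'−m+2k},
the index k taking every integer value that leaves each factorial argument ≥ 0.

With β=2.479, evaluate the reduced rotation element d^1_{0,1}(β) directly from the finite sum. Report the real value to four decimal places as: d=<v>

d=0.4350

d^1_{0,1}(β=2.479) via Wigner's sum:
Half-angle: c=0.325269, s=0.945621. N=√(1·1·2·1)=1.414214
Admissible k: 1..1 (factorial args all ≥0)
  k=1: (−1)^0·1.4142/(1)·0.3253^1·0.9456^1 = +0.434986
d^1_{0,1}(2.479) = +0.434986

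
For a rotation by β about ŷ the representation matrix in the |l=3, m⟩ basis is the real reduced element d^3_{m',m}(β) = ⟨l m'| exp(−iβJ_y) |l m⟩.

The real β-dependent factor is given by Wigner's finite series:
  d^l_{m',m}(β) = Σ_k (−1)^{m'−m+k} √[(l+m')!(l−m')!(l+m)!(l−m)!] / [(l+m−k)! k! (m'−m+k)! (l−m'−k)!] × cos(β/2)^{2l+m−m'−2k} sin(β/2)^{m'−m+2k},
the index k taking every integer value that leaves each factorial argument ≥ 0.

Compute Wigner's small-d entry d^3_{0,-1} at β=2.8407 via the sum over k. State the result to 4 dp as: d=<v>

d=-0.4570

d^3_{0,-1}(β=2.8407) via Wigner's sum:
Half-angle: c=0.149879, s=0.988704. N=√(6·6·2·24)=41.569219
Admissible k: 0..2 (factorial args all ≥0)
  k=0: (−1)^1·41.5692/(12)·0.1499^5·0.9887^1 = -0.000259
  k=1: (−1)^2·41.5692/(4)·0.1499^3·0.9887^3 = +0.033817
  k=2: (−1)^3·41.5692/(12)·0.1499^1·0.9887^5 = -0.490529
d^3_{0,-1}(2.8407) = -0.000259 +0.033817 -0.490529 = -0.456971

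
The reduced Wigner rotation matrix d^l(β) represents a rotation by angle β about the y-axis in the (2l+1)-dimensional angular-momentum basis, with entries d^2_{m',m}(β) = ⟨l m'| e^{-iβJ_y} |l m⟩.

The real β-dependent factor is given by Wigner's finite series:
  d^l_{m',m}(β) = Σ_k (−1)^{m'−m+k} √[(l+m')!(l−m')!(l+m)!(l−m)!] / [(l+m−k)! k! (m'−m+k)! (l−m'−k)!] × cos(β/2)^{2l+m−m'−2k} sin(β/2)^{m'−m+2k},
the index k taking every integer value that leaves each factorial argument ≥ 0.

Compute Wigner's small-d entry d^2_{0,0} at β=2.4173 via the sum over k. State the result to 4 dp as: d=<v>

d^2_{0,0}(β=2.4173) via Wigner's sum:
Half-angle: c=0.354282, s=0.935139. N=√(2·2·2·2)=4.000000
k: max(0,(0)−(0))=0 … min(2+(0),2−(0))=2
  k=0: (−1)^0·4.0000/(4)·0.3543^4·0.9351^0 = +0.015754
  k=1: (−1)^1·4.0000/(1)·0.3543^2·0.9351^2 = -0.439046
  k=2: (−1)^2·4.0000/(4)·0.3543^0·0.9351^4 = +0.764723
d^2_{0,0}(2.4173) = +0.015754 -0.439046 +0.764723 = +0.341430

d=0.3414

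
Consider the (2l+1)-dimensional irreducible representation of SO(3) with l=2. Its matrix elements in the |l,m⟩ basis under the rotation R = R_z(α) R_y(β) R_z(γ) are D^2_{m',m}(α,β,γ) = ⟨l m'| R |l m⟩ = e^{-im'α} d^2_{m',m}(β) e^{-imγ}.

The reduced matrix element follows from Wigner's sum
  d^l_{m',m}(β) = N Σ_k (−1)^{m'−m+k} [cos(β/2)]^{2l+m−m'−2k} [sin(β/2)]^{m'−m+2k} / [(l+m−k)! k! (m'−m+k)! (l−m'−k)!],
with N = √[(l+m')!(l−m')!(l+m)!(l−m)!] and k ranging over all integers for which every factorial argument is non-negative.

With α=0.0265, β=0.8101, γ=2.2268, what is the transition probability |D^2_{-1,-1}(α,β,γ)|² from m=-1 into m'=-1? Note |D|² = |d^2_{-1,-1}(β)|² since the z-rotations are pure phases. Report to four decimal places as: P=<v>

Split into d^2_{-1,-1}(β=0.8101) × two z-phases.
Half-angle: c=0.919083, s=0.394065. N=√(1·6·1·6)=6.000000
k: max(0,(-1)−(-1))=0 … min(2+(-1),2−(-1))=1
  k=0: (−1)^0·6.0000/(6)·0.9191^4·0.3941^0 = +0.713540
  k=1: (−1)^1·6.0000/(2)·0.9191^2·0.3941^2 = -0.393519
d^2_{-1,-1}(0.8101) = +0.713540 -0.393519 = +0.320021
|D^2_{-1,-1}|² = |d^2_{-1,-1}(β)|² = (+0.320021)² = 0.102414 (the z-rotation phases have unit modulus)

P=0.1024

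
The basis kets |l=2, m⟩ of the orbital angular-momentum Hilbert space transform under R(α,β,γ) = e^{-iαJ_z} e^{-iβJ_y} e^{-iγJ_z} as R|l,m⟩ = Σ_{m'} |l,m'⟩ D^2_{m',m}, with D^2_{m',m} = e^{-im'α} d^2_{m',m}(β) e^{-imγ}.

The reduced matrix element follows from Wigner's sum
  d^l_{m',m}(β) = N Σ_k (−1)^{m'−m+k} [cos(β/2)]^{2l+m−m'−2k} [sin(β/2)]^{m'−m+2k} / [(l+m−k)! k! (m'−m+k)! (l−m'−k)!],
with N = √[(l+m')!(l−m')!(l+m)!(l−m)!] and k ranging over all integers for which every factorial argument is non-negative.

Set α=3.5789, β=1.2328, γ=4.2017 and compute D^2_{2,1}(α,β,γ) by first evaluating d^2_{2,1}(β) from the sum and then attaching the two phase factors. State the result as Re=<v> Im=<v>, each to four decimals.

Re=-0.2236 Im=-0.5870

D^2_{2,1}(3.5789,1.2328,4.2017) = e^{-i·2·3.5789}·d^2_{2,1}(1.2328)·e^{-i·1·4.2017}. Compute d first:
Half-angle: c=0.815965, s=0.578101. N=√(24·1·6·1)=12.000000
k: max(0,(1)−(2))=0 … min(2+(1),2−(2))=0
  k=0: (−1)^1·12.0000/(6)·0.8160^3·0.5781^1 = -0.628128
d^2_{2,1}(1.2328) = -0.628128
Phases: e^{-i·(2)·3.5789}=+0.641293-0.767296i, e^{-i·(1)·4.2017}=-0.488778+0.872408i ⇒ D=-0.223580-0.586990i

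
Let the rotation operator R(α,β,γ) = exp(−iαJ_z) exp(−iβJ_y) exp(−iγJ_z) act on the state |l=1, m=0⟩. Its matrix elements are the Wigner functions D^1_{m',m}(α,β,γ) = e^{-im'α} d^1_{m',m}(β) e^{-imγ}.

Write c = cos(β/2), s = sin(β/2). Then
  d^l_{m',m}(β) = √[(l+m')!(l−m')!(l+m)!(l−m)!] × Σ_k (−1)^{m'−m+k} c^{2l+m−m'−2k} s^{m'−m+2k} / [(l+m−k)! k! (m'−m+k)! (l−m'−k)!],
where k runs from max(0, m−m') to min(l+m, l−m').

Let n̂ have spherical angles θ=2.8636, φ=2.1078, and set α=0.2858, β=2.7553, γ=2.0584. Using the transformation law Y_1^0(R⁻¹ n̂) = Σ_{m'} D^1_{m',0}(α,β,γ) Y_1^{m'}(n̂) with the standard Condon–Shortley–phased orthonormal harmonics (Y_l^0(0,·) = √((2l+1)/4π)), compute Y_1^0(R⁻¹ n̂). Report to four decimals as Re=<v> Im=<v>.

Need the full column D^1_{m',0} for m'=−1..1 at α=0.2858, β=2.7553, γ=2.0584.
cos(β/2)=0.191948, sin(β/2)=0.981405
d^1_{-1,0}: single k=1 term ⇒ +0.266407;  D = +0.255601+0.075107i
d^1_{0,0}: k∈[0..1] ⇒ +0.036844 -0.963156 = -0.926312;  D = -0.926312+0.000000i
d^1_{1,0}: single k=0 term ⇒ -0.266407;  D = -0.255601+0.075107i
Y_1^{m'}(θ=2.8636,φ=2.1078) and Σ D·Y over m':
  (+0.2556+0.0751i)·(-0.0485-0.0815i)  (-0.9263+0.0000i)·(-0.4698+0.0000i)  (-0.2556+0.0751i)·(+0.0485-0.0815i)
Y_1^0(R⁻¹ n̂) = +0.422665+0.000000i

Re=0.4227 Im=0.0000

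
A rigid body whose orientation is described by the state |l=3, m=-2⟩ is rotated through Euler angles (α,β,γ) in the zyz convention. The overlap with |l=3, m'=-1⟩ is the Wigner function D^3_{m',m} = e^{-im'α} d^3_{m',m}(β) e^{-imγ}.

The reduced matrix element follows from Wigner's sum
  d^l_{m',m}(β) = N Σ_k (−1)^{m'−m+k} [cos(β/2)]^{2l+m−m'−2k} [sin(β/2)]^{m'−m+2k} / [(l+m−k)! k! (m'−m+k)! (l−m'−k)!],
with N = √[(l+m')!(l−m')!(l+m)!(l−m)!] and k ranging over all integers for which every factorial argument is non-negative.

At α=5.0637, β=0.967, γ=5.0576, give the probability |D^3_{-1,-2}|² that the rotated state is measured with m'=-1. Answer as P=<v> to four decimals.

P=0.1287

Split into d^3_{-1,-2}(β=0.967) × two z-phases.
Half-angle: c=0.885373, s=0.464881. N=√(2·24·1·120)=75.894664
Admissible k: 0..1 (factorial args all ≥0)
  k=0: (−1)^1·75.8947/(24)·0.8854^5·0.4649^1 = -0.799786
  k=1: (−1)^2·75.8947/(12)·0.8854^3·0.4649^3 = +0.440995
d^3_{-1,-2}(0.967) = -0.799786 +0.440995 = -0.358790
|D^3_{-1,-2}|² = |d^3_{-1,-2}(β)|² = (-0.358790)² = 0.128730 (the z-rotation phases have unit modulus)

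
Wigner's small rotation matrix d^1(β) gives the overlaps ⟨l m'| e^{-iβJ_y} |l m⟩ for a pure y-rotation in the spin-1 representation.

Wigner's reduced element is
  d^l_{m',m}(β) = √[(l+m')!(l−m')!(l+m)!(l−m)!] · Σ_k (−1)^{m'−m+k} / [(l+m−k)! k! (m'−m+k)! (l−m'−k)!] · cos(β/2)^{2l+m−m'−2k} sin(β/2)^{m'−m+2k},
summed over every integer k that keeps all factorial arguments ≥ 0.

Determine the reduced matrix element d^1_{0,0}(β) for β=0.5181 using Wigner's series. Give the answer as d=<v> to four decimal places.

d=0.8688

d^1_{0,0}(β=0.5181) via Wigner's sum:
With c≡cos(β/2)=0.966634 and s≡sin(β/2)=0.256162, N=[1·1·1·1]^{1/2}=1.000000
k: max(0,(0)−(0))=0 … min(1+(0),1−(0))=1
  k=0: (−1)^0·1.0000/(1)·0.9666^2·0.2562^0 = +0.934381
  k=1: (−1)^1·1.0000/(1)·0.9666^0·0.2562^2 = -0.065619
d^1_{0,0}(0.5181) = +0.934381 -0.065619 = +0.868762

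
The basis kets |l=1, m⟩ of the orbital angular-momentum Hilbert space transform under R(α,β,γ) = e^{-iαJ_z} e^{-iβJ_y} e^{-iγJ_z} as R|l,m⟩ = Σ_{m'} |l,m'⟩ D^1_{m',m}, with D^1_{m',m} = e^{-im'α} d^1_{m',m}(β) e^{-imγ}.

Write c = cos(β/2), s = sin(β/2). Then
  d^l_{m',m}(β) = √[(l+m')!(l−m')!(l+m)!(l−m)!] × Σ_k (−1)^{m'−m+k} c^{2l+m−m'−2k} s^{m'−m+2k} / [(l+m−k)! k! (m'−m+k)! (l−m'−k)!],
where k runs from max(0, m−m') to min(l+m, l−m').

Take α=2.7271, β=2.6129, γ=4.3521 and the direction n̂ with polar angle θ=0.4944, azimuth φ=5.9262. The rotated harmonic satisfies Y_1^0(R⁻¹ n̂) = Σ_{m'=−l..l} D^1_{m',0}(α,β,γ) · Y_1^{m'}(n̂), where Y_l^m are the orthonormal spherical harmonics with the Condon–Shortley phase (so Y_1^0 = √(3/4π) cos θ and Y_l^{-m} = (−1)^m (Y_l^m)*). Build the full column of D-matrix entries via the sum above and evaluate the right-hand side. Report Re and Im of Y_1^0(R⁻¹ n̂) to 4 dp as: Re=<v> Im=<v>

Re=-0.4881 Im=0.0000

Need the full column D^1_{m',0} for m'=−1..1 at α=2.7271, β=2.6129, γ=4.3521.
cos(β/2)=0.261278, sin(β/2)=0.965263
d^1_{-1,0}: single k=1 term ⇒ +0.356668;  D = -0.326466+0.143639i
d^1_{0,0}: k∈[0..1] ⇒ +0.068266 -0.931734 = -0.863467;  D = -0.863467+0.000000i
d^1_{1,0}: single k=0 term ⇒ -0.356668;  D = +0.326466+0.143639i
Y_1^{m'}(θ=0.4944,φ=5.9262) and Σ D·Y over m':
  (-0.3265+0.1436i)·(+0.1536+0.0573i)  (-0.8635+0.0000i)·(+0.4301+0.0000i)  (+0.3265+0.1436i)·(-0.1536+0.0573i)
Y_1^0(R⁻¹ n̂) = -0.488122+0.000000i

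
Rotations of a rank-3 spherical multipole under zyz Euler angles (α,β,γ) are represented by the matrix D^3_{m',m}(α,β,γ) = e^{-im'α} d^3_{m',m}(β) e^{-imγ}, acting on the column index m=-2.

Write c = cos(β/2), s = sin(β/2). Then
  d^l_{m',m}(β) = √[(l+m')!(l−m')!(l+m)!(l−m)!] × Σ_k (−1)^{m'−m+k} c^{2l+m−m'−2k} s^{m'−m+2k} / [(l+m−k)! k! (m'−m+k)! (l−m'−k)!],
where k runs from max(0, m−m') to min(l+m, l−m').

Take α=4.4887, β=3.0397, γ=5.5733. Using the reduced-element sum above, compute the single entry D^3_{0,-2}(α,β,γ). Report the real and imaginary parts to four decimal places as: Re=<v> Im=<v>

First d^3_{0,-2}(β=3.0397), then the phase factors e^{-i(0)α} and e^{-i(-2)γ}:
Half-angle: c=0.050924, s=0.998703. N=√(6·6·1·120)=65.726707
The bounds max(0,m−m')=0 and min(l+m,l−m')=1 give 2 terms
  k=0: (−1)^2·65.7267/(12)·0.0509^4·0.9987^2 = +0.000037
  k=1: (−1)^3·65.7267/(12)·0.0509^2·0.9987^4 = -0.014130
d^3_{0,-2}(3.0397) = +0.000037 -0.014130 = -0.014094
Attach z-rotation phases: D = e^{-i(0)(4.4887)}·(-0.014094)·e^{-i(-2)(5.5733)} = -0.002120+0.013933i

Re=-0.0021 Im=0.0139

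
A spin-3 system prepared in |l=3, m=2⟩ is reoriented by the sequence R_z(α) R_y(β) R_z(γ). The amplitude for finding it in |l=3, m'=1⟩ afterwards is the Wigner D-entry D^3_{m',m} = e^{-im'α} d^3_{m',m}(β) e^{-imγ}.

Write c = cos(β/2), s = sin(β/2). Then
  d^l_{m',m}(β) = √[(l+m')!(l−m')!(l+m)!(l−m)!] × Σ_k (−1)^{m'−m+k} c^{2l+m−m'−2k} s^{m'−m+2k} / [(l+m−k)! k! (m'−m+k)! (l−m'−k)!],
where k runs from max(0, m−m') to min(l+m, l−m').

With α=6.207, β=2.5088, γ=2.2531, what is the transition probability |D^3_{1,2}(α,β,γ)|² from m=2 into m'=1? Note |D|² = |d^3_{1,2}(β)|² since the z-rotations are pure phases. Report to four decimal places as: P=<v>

First d^3_{1,2}(β=2.5088), then the phase factors e^{-i(1)α} and e^{-i(2)γ}:
Half-angle: c=0.311144, s=0.950363. N=√(24·2·120·1)=75.894664
k: max(0,(2)−(1))=1 … min(3+(2),3−(1))=2
  k=1: (−1)^0·75.8947/(24)·0.3111^5·0.9504^1 = +0.008764
  k=2: (−1)^1·75.8947/(12)·0.3111^3·0.9504^3 = -0.163524
d^3_{1,2}(2.5088) = +0.008764 -0.163524 = -0.154760
|D^3_{1,2}|² = |d^3_{1,2}(β)|² = (-0.154760)² = 0.023951 (the z-rotation phases have unit modulus)

P=0.0240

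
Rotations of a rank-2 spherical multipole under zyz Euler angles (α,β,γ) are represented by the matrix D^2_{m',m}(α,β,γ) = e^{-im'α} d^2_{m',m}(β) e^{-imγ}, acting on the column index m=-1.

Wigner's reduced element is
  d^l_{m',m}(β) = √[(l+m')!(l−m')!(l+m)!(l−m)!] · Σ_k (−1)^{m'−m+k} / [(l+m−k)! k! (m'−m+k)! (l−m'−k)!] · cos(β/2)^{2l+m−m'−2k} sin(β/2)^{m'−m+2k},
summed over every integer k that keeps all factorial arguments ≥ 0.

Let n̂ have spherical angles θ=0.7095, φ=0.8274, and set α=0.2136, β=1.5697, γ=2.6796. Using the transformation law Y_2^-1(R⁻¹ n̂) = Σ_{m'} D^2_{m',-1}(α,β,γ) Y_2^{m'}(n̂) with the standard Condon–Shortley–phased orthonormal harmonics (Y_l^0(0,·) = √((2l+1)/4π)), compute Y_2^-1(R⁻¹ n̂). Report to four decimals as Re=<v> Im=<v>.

Need the full column D^2_{m',-1} for m'=−2..2 at α=0.2136, β=1.5697, γ=2.6796.
cos(β/2)=0.707494, sin(β/2)=0.706719
d^2_{-2,-1}: single k=1 term ⇒ +0.500548;  D = -0.500245+0.017412i
d^2_{-1,-1}: k∈[0..1] ⇒ +0.250548 -0.749999 = -0.499451;  D = +0.484122-0.122788i
d^2_{0,-1}: k∈[0..1] ⇒ -0.613043 +0.611701 = -0.001343;  D = +0.001202-0.000598i
d^2_{1,-1}: k∈[0..1] ⇒ +0.749999 -0.249452 = +0.500547;  D = -0.390595+0.313022i
d^2_{2,-1}: single k=0 term ⇒ -0.499452;  D = +0.314674-0.387856i
Y_2^{m'}(θ=0.7095,φ=0.8274) and Σ D·Y over m':
  (-0.5002+0.0174i)·(-0.0138-0.1634i)  (+0.4841-0.1228i)·(+0.2584-0.2811i)  (+0.0012-0.0006i)·(+0.2292+0.0000i)  (-0.3906+0.3130i)·(-0.2584-0.2811i)  (+0.3147-0.3879i)·(-0.0138+0.1634i)
Y_2^-1(R⁻¹ n̂) = +0.348549-0.000834i

Re=0.3485 Im=-0.0008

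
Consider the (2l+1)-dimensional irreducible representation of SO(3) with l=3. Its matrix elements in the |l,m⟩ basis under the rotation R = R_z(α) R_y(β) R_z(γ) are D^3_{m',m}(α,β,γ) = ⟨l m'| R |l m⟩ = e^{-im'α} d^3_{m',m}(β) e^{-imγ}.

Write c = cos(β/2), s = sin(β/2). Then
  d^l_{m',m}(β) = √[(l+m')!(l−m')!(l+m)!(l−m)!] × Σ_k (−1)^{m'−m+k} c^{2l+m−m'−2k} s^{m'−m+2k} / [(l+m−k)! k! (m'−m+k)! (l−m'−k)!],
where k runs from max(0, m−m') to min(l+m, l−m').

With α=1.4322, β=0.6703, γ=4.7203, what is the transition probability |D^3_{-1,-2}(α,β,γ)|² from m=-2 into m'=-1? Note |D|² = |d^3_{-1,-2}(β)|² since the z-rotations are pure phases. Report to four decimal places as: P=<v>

P=0.3501

First d^3_{-1,-2}(β=0.6703), then the phase factors e^{-i(-1)α} and e^{-i(-2)γ}:
c=cos(0.6703/2)=0.944361, s=sin(0.6703/2)=0.328911; N=√[2·24·1·120]=75.894664
k∈{0,1} keeps every argument non-negative
  k=0: (−1)^1·75.8947/(24)·0.9444^5·0.3289^1 = -0.781211
  k=1: (−1)^2·75.8947/(12)·0.9444^3·0.3289^3 = +0.189530
d^3_{-1,-2}(0.6703) = -0.781211 +0.189530 = -0.591681
|D^3_{-1,-2}|² = |d^3_{-1,-2}(β)|² = (-0.591681)² = 0.350086 (the z-rotation phases have unit modulus)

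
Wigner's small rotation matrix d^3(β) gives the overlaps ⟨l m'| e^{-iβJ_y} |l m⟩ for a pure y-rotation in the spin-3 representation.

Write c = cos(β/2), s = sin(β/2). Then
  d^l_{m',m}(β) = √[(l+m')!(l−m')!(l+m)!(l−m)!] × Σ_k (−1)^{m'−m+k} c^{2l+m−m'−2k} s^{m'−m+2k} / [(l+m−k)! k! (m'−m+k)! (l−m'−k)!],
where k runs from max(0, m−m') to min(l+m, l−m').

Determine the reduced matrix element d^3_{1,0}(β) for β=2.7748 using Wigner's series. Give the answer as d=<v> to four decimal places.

d=-0.5213

d^3_{1,0}(β=2.7748) via Wigner's sum:
With c≡cos(β/2)=0.182370 and s≡sin(β/2)=0.983230, N=[24·2·6·6]^{1/2}=41.569219
Admissible k: 0..2 (factorial args all ≥0)
  k=0: (−1)^1·41.5692/(12)·0.1824^5·0.9832^1 = -0.000687
  k=1: (−1)^2·41.5692/(4)·0.1824^3·0.9832^3 = +0.059915
  k=2: (−1)^3·41.5692/(12)·0.1824^1·0.9832^5 = -0.580523
d^3_{1,0}(2.7748) = -0.000687 +0.059915 -0.580523 = -0.521295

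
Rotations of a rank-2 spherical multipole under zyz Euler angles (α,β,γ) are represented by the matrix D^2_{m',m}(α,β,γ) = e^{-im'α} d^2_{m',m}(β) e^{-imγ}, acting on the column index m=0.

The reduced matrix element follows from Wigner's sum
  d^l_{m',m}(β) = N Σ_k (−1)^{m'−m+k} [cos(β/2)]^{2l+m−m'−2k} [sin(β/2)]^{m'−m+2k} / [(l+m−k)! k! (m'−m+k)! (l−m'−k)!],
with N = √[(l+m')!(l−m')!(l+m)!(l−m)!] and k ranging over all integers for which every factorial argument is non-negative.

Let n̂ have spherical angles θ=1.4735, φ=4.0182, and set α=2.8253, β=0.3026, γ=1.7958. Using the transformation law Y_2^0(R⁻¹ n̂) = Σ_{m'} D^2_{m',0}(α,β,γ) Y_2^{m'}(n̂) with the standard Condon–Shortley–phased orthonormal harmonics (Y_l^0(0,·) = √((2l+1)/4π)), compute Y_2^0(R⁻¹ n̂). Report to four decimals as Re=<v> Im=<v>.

Need the full column D^2_{m',0} for m'=−2..2 at α=2.8253, β=0.3026, γ=1.7958.
cos(β/2)=0.988576, sin(β/2)=0.150723
d^2_{-2,0}: single k=2 term ⇒ +0.054382;  D = +0.043859-0.032153i
d^2_{-1,0}: k∈[1..2] ⇒ +0.356686 -0.008291 = +0.348395;  D = -0.331113+0.108367i
d^2_{0,0}: k∈[0..2] ⇒ +0.955081 -0.088806 +0.000516 = +0.866791;  D = +0.866791+0.000000i
d^2_{1,0}: k∈[0..1] ⇒ -0.356686 +0.008291 = -0.348395;  D = +0.331113+0.108367i
d^2_{2,0}: single k=0 term ⇒ +0.054382;  D = +0.043859+0.032153i
Y_2^{m'}(θ=1.4735,φ=4.0182) and Σ D·Y over m':
  (+0.0439-0.0322i)·(-0.0694-0.3763i)  (-0.3311+0.1084i)·(-0.0478+0.0574i)  (+0.8668+0.0000i)·(-0.3065+0.0000i)  (+0.3311+0.1084i)·(+0.0478+0.0574i)  (+0.0439+0.0322i)·(-0.0694+0.3763i)
Y_2^0(R⁻¹ n̂) = -0.276722-0.000000i

Re=-0.2767 Im=0.0000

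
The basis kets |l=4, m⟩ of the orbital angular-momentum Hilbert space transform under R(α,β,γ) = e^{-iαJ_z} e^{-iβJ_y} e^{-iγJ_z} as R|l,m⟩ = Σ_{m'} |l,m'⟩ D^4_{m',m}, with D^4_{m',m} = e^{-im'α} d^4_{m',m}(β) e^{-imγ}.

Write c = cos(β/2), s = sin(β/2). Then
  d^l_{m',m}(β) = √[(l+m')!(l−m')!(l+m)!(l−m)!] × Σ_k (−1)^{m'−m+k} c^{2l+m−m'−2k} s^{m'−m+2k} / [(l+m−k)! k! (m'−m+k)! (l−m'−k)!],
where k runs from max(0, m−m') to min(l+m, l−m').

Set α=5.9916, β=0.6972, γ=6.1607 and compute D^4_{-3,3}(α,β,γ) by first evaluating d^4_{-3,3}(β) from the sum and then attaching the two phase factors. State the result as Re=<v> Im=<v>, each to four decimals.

Re=0.0084 Im=-0.0047

D^4_{-3,3}(5.9916,0.6972,6.1607) = e^{-i·-3·5.9916}·d^4_{-3,3}(0.6972)·e^{-i·3·6.1607}. Compute d first:
c=cos(0.6972/2)=0.939852, s=sin(0.6972/2)=0.341582; N=√[1·5040·5040·1]=5040.000000
k∈{6,7} keeps every argument non-negative
  k=6: (−1)^0·5040.0000/(720)·0.9399^2·0.3416^6 = +0.009822
  k=7: (−1)^1·5040.0000/(5040)·0.9399^0·0.3416^8 = -0.000185
d^4_{-3,3}(0.6972) = +0.009822 -0.000185 = +0.009636
Attach z-rotation phases: D = e^{-i(-3)(5.9916)}·(+0.009636)·e^{-i(3)(6.1607)} = +0.008423-0.004682i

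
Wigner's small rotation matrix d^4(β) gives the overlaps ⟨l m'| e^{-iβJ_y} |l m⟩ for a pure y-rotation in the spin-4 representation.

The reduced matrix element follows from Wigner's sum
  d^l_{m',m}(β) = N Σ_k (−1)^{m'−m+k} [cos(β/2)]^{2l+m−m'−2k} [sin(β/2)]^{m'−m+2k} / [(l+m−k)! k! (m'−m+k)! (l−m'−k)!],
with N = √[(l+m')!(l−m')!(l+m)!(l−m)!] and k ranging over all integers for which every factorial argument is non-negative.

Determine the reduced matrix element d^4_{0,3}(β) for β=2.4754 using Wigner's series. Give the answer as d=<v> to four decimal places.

d=-0.2744

d^4_{0,3}(β=2.4754) via Wigner's sum:
c=cos(2.4754/2)=0.326971, s=sin(2.4754/2)=0.945034; N=√[24·24·5040·1]=1703.830978
Admissible k: 3..4 (factorial args all ≥0)
  k=3: (−1)^0·1703.8310/(144)·0.3270^5·0.9450^3 = +0.037321
  k=4: (−1)^1·1703.8310/(144)·0.3270^3·0.9450^5 = -0.311766
d^4_{0,3}(2.4754) = +0.037321 -0.311766 = -0.274445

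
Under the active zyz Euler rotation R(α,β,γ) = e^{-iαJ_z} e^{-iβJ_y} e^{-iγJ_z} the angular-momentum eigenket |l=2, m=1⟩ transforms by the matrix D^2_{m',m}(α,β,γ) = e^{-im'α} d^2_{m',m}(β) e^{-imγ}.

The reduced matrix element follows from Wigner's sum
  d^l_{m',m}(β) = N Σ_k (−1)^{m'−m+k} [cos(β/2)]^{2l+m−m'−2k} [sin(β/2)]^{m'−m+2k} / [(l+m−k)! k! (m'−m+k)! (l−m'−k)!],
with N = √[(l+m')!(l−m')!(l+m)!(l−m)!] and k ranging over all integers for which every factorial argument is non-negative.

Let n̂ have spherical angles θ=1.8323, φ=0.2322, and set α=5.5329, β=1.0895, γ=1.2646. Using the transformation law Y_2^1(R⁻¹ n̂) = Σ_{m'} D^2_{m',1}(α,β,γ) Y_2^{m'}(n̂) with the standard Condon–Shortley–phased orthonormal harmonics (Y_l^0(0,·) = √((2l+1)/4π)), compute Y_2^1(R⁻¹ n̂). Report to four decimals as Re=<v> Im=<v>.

Re=-0.2500 Im=0.0585

Need the full column D^2_{m',1} for m'=−2..2 at α=5.5329, β=1.0895, γ=1.2646.
cos(β/2)=0.855257, sin(β/2)=0.518204
d^2_{-2,1}: single k=3 term ⇒ +0.238029;  D = -0.221363-0.087498i
d^2_{-1,1}: k∈[2..3] ⇒ +0.589273 -0.072111 = +0.517161;  D = -0.222191-0.466998i
d^2_{0,1}: k∈[1..2] ⇒ +0.794084 -0.291525 = +0.502559;  D = +0.151488-0.479184i
d^2_{1,1}: k∈[0..1] ⇒ +0.535040 -0.589273 = -0.054233;  D = -0.047217+0.026679i
d^2_{2,1}: single k=0 term ⇒ -0.648367;  D = -0.630399-0.151580i
Y_2^{m'}(θ=1.8323,φ=0.2322) and Σ D·Y over m':
  (-0.2214-0.0875i)·(+0.3223-0.1614i)  (-0.2222-0.4670i)·(-0.1878+0.0444i)  (+0.1515-0.4792i)·(-0.2521+0.0000i)  (-0.0472+0.0267i)·(+0.1878+0.0444i)  (-0.6304-0.1516i)·(+0.3223+0.1614i)
Y_2^1(R⁻¹ n̂) = -0.249955+0.058472i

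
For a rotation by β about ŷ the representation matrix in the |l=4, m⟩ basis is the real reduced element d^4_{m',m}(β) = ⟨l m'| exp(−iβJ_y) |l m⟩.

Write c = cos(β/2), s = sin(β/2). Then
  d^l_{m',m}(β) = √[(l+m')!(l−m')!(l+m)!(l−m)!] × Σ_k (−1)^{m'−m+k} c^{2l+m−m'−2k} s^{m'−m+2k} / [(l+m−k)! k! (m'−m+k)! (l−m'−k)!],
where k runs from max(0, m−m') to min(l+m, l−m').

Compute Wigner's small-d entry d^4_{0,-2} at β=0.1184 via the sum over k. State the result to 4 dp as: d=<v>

d=0.0326

d^4_{0,-2}(β=0.1184) via Wigner's sum:
Half-angle: c=0.998248, s=0.059165. N=√(24·24·2·720)=910.735966
The bounds max(0,m−m')=0 and min(l+m,l−m')=2 give 3 terms
  k=0: (−1)^2·910.7360/(96)·0.9982^6·0.0592^2 = +0.032862
  k=1: (−1)^3·910.7360/(36)·0.9982^4·0.0592^4 = -0.000308
  k=2: (−1)^4·910.7360/(96)·0.9982^2·0.0592^6 = +0.000000
d^4_{0,-2}(0.1184) = +0.032862 -0.000308 +0.000000 = +0.032554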